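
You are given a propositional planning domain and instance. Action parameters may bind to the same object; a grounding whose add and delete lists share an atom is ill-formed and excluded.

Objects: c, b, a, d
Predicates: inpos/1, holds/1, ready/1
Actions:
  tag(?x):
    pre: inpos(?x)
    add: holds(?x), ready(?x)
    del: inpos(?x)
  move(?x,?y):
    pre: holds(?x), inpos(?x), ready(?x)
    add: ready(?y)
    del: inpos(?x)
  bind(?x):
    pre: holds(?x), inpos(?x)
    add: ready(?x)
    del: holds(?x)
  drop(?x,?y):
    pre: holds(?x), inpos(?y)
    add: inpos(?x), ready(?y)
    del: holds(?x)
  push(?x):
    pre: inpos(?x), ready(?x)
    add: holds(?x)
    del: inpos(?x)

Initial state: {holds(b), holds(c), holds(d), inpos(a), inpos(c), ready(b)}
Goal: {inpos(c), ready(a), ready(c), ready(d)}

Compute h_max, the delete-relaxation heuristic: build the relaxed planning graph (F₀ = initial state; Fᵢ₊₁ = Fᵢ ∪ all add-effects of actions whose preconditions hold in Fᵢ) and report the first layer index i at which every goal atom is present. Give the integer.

F0 = init (6 atoms)
F1 = F0 ∪ {holds(a), inpos(b), inpos(d), ready(a), ready(c)}  (11 atoms)
F2 = F1 ∪ {ready(d)}  (12 atoms)
goal ⊆ F2  ⇒  h_max = 2

2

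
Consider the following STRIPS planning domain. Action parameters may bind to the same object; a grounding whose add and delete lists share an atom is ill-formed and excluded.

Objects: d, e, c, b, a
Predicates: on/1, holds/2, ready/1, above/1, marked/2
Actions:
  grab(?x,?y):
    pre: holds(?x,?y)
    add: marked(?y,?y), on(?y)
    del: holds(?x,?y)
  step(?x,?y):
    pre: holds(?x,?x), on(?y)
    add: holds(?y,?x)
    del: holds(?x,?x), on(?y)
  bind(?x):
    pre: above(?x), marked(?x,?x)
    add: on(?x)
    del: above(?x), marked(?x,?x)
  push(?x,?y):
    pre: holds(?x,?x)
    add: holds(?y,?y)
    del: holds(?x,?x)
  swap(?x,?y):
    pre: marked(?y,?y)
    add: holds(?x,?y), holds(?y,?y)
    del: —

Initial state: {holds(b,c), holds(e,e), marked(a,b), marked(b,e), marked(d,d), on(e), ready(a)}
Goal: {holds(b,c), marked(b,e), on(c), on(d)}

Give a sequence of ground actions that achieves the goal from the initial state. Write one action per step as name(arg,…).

grab(b,c); push(e,d); grab(d,d); swap(b,c)

1. grab(b,c)  →  {holds(e,e), marked(a,b), marked(b,e), marked(c,c), marked(d,d), on(c), on(e), ready(a)}
2. push(e,d)  →  {holds(d,d), marked(a,b), marked(b,e), marked(c,c), marked(d,d), on(c), on(e), ready(a)}
3. grab(d,d)  →  {marked(a,b), marked(b,e), marked(c,c), marked(d,d), on(c), on(d), on(e), ready(a)}
4. swap(b,c)  →  {holds(b,c), holds(c,c), marked(a,b), marked(b,e), marked(c,c), marked(d,d), on(c), on(d), on(e), ready(a)}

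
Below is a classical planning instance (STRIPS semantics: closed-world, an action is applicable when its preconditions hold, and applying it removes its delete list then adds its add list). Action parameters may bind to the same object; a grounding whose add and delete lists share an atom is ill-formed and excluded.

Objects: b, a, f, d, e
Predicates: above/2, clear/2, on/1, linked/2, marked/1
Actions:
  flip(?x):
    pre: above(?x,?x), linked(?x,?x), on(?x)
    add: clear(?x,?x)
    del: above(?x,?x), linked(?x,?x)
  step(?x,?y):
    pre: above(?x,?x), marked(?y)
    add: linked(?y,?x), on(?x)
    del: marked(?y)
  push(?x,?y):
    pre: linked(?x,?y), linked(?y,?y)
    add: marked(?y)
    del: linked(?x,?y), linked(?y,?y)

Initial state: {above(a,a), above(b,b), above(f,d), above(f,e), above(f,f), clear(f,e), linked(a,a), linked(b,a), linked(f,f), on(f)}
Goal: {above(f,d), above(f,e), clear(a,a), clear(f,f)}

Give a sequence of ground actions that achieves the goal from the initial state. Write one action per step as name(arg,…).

1. flip(f)  →  {above(a,a), above(b,b), above(f,d), above(f,e), clear(f,e), clear(f,f), linked(a,a), linked(b,a), on(f)}
2. push(b,a)  →  {above(a,a), above(b,b), above(f,d), above(f,e), clear(f,e), clear(f,f), marked(a), on(f)}
3. step(a,a)  →  {above(a,a), above(b,b), above(f,d), above(f,e), clear(f,e), clear(f,f), linked(a,a), on(a), on(f)}
4. flip(a)  →  {above(b,b), above(f,d), above(f,e), clear(a,a), clear(f,e), clear(f,f), on(a), on(f)}

flip(f); push(b,a); step(a,a); flip(a)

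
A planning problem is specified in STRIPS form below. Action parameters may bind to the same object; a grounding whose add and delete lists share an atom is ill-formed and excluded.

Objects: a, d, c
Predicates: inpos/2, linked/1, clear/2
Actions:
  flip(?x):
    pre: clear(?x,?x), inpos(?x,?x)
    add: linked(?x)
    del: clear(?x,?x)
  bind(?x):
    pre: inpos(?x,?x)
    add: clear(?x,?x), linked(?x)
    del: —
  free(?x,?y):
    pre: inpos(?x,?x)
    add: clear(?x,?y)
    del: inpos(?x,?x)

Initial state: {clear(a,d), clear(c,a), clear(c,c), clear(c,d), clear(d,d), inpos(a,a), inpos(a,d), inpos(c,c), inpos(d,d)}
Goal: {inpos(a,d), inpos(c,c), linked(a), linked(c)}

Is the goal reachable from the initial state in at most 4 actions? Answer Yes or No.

Yes

1. flip(c)  →  {clear(a,d), clear(c,a), clear(c,d), clear(d,d), inpos(a,a), inpos(a,d), inpos(c,c), inpos(d,d), linked(c)}
2. bind(a)  →  {clear(a,a), clear(a,d), clear(c,a), clear(c,d), clear(d,d), inpos(a,a), inpos(a,d), inpos(c,c), inpos(d,d), linked(a), linked(c)}
optimal plan length = 2; 2 ≤ 4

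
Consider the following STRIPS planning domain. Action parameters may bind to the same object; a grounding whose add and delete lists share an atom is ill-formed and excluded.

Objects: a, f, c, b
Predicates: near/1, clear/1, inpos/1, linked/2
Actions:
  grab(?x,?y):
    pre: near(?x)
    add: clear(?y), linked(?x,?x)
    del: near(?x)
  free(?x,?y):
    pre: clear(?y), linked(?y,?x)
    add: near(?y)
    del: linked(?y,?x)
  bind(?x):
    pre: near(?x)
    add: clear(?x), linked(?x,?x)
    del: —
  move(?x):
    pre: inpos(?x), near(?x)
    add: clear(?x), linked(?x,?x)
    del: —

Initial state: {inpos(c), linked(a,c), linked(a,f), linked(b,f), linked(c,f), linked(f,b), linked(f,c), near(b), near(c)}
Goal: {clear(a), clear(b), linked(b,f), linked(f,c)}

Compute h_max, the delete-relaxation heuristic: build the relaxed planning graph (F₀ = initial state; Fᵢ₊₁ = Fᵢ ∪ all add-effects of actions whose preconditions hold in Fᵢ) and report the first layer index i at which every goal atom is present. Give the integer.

1

F0 = init (9 atoms)
F1 = F0 ∪ {clear(a), clear(b), clear(c), clear(f), linked(b,b), linked(c,c)}  (15 atoms)
goal ⊆ F1  ⇒  h_max = 1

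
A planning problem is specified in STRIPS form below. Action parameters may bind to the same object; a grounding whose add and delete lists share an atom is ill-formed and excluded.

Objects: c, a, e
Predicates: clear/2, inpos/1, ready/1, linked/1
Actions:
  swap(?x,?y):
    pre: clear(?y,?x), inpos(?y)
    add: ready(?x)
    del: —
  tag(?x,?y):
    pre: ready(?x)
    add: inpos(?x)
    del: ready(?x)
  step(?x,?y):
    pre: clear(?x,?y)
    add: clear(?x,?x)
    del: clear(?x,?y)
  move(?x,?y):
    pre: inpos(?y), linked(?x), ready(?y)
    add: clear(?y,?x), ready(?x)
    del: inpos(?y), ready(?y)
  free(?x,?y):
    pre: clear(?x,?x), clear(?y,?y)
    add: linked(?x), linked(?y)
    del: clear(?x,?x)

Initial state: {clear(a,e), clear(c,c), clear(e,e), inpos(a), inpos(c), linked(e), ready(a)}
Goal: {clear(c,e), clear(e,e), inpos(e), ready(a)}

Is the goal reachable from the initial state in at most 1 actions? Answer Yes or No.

No

1. swap(c,c)  →  {clear(a,e), clear(c,c), clear(e,e), inpos(a), inpos(c), linked(e), ready(a), ready(c)}
2. move(e,c)  →  {clear(a,e), clear(c,c), clear(c,e), clear(e,e), inpos(a), linked(e), ready(a), ready(e)}
3. tag(e,c)  →  {clear(a,e), clear(c,c), clear(c,e), clear(e,e), inpos(a), inpos(e), linked(e), ready(a)}
optimal plan length = 3; 3 > 1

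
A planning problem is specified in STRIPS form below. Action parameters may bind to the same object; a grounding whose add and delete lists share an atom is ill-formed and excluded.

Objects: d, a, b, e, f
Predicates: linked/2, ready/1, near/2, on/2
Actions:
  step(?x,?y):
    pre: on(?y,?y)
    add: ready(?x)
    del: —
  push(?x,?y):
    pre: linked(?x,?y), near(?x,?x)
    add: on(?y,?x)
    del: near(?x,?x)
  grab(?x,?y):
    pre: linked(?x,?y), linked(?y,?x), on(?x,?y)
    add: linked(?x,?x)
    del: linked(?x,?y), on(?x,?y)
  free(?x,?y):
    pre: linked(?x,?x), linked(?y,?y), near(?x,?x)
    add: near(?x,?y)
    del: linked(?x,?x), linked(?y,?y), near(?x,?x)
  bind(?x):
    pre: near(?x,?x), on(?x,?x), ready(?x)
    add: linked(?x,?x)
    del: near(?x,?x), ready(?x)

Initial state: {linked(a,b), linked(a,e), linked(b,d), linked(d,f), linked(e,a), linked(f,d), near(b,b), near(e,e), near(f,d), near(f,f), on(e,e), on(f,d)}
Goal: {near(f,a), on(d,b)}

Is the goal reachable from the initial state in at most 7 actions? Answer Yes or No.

Yes

1. push(b,d)  →  {linked(a,b), linked(a,e), linked(b,d), linked(d,f), linked(e,a), linked(f,d), near(e,e), near(f,d), near(f,f), on(d,b), on(e,e), on(f,d)}
2. push(e,a)  →  {linked(a,b), linked(a,e), linked(b,d), linked(d,f), linked(e,a), linked(f,d), near(f,d), near(f,f), on(a,e), on(d,b), on(e,e), on(f,d)}
3. grab(a,e)  →  {linked(a,a), linked(a,b), linked(b,d), linked(d,f), linked(e,a), linked(f,d), near(f,d), near(f,f), on(d,b), on(e,e), on(f,d)}
4. grab(f,d)  →  {linked(a,a), linked(a,b), linked(b,d), linked(d,f), linked(e,a), linked(f,f), near(f,d), near(f,f), on(d,b), on(e,e)}
5. free(f,a)  →  {linked(a,b), linked(b,d), linked(d,f), linked(e,a), near(f,a), near(f,d), on(d,b), on(e,e)}
optimal plan length = 5; 5 ≤ 7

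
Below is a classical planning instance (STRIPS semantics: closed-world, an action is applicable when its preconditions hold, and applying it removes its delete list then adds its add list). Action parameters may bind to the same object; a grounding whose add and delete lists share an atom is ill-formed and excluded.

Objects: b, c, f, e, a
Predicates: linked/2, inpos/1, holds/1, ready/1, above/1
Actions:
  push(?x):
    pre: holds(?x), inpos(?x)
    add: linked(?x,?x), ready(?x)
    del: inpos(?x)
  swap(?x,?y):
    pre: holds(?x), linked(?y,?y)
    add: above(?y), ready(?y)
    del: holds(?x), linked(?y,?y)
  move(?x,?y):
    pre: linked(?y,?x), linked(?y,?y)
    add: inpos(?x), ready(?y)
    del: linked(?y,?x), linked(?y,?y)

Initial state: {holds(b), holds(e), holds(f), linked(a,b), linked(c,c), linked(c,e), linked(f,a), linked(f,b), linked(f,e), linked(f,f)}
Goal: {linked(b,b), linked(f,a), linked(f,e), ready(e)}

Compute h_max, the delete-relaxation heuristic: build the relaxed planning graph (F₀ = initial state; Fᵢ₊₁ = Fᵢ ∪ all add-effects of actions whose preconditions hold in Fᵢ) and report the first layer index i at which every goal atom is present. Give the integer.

2

F0 = init (10 atoms)
F1 = F0 ∪ {above(c), above(f), inpos(a), inpos(b), inpos(c), inpos(e), inpos(f), ready(c), ready(f)}  (19 atoms)
F2 = F1 ∪ {linked(b,b), linked(e,e), ready(b), ready(e)}  (23 atoms)
goal ⊆ F2  ⇒  h_max = 2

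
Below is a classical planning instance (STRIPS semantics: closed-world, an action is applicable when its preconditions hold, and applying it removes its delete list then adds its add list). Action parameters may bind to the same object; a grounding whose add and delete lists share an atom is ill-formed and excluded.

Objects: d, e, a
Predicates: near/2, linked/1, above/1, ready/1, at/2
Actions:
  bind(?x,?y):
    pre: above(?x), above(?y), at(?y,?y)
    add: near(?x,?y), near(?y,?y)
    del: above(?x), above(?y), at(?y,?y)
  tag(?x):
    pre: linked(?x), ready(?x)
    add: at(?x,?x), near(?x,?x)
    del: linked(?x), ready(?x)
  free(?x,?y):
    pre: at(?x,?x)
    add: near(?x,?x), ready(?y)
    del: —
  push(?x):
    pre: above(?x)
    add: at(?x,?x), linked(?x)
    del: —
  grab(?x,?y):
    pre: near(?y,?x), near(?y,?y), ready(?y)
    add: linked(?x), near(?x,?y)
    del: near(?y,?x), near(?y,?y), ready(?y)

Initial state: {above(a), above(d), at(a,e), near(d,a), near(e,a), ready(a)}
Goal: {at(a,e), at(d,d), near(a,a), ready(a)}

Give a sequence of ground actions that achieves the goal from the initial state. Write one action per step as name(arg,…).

1. push(d)  →  {above(a), above(d), at(a,e), at(d,d), linked(d), near(d,a), near(e,a), ready(a)}
2. push(a)  →  {above(a), above(d), at(a,a), at(a,e), at(d,d), linked(a), linked(d), near(d,a), near(e,a), ready(a)}
3. bind(d,a)  →  {at(a,e), at(d,d), linked(a), linked(d), near(a,a), near(d,a), near(e,a), ready(a)}

push(d); push(a); bind(d,a)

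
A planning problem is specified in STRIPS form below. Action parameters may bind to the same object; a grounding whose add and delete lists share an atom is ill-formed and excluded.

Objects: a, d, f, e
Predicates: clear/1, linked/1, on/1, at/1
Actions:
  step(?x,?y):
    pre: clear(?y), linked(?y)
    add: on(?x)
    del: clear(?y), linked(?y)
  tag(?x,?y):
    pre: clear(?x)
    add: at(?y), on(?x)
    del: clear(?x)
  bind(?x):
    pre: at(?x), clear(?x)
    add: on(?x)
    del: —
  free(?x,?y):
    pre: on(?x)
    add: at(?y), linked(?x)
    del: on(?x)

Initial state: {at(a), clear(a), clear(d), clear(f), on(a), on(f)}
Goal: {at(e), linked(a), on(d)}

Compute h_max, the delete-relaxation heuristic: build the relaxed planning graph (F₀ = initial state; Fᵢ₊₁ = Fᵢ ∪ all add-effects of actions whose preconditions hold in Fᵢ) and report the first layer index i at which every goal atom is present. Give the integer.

1

F0 = init (6 atoms)
F1 = F0 ∪ {at(d), at(e), at(f), linked(a), linked(f), on(d)}  (12 atoms)
goal ⊆ F1  ⇒  h_max = 1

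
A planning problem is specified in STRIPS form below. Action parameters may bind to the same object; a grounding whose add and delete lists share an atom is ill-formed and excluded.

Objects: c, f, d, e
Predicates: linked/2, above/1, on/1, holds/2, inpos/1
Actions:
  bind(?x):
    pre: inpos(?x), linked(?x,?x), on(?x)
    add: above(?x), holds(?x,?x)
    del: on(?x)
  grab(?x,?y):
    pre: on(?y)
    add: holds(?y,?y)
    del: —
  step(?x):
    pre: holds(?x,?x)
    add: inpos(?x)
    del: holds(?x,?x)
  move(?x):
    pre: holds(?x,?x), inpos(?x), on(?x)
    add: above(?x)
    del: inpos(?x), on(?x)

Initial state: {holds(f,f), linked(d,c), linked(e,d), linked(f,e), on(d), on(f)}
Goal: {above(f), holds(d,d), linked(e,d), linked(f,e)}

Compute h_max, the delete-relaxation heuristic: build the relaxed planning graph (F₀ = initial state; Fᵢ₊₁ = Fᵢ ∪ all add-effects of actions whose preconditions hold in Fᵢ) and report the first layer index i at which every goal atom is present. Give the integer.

2

F0 = init (6 atoms)
F1 = F0 ∪ {holds(d,d), inpos(f)}  (8 atoms)
F2 = F1 ∪ {above(f), inpos(d)}  (10 atoms)
goal ⊆ F2  ⇒  h_max = 2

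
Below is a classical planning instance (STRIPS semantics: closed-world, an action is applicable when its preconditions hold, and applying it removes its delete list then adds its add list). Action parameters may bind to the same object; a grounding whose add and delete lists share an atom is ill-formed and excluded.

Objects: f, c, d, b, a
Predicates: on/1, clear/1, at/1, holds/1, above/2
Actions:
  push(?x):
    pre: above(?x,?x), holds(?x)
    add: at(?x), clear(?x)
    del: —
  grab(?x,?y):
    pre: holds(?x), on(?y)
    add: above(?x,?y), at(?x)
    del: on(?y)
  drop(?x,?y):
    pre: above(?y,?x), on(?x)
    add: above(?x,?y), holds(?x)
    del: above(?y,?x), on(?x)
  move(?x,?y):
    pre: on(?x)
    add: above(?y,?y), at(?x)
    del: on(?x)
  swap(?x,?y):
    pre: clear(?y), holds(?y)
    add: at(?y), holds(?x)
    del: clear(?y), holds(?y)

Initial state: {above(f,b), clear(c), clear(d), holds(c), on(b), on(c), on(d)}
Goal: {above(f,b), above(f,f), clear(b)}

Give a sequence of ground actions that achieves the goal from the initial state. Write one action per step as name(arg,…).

1. move(c,f)  →  {above(f,b), above(f,f), at(c), clear(c), clear(d), holds(c), on(b), on(d)}
2. move(d,b)  →  {above(b,b), above(f,b), above(f,f), at(c), at(d), clear(c), clear(d), holds(c), on(b)}
3. swap(b,c)  →  {above(b,b), above(f,b), above(f,f), at(c), at(d), clear(d), holds(b), on(b)}
4. push(b)  →  {above(b,b), above(f,b), above(f,f), at(b), at(c), at(d), clear(b), clear(d), holds(b), on(b)}

move(c,f); move(d,b); swap(b,c); push(b)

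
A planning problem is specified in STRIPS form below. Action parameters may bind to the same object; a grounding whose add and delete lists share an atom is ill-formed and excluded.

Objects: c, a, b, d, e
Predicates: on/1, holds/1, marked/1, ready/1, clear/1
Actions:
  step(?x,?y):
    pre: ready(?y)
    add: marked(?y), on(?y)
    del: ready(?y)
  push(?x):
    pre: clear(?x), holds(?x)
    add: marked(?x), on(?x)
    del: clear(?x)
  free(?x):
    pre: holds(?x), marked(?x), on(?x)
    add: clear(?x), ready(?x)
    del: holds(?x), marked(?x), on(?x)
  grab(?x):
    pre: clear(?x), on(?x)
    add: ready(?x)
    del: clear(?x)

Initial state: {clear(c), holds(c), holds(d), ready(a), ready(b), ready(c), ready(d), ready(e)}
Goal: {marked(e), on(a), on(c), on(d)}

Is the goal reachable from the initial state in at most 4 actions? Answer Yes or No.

1. step(c,c)  →  {clear(c), holds(c), holds(d), marked(c), on(c), ready(a), ready(b), ready(d), ready(e)}
2. step(c,a)  →  {clear(c), holds(c), holds(d), marked(a), marked(c), on(a), on(c), ready(b), ready(d), ready(e)}
3. step(c,d)  →  {clear(c), holds(c), holds(d), marked(a), marked(c), marked(d), on(a), on(c), on(d), ready(b), ready(e)}
4. step(c,e)  →  {clear(c), holds(c), holds(d), marked(a), marked(c), marked(d), marked(e), on(a), on(c), on(d), on(e), ready(b)}
optimal plan length = 4; 4 ≤ 4

Yes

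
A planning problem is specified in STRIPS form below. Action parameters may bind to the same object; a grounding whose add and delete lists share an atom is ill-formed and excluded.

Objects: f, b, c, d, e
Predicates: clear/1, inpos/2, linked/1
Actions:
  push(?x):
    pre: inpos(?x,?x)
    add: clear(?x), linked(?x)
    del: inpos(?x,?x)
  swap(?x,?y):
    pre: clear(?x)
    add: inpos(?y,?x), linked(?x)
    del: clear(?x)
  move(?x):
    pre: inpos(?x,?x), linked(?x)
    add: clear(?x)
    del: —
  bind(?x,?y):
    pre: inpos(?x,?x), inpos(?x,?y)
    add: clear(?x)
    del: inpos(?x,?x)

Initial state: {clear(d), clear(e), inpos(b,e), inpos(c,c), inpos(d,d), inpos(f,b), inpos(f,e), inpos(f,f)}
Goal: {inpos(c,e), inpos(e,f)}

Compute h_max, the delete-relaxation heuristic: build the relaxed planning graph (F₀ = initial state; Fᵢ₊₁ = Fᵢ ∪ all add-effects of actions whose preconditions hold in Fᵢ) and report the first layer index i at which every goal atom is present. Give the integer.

2

F0 = init (8 atoms)
F1 = F0 ∪ {clear(c), clear(f), inpos(b,d), inpos(c,d), inpos(c,e), inpos(d,e), inpos(e,d), inpos(e,e), inpos(f,d), linked(c), linked(d), linked(e), linked(f)}  (21 atoms)
F2 = F1 ∪ {inpos(b,c), inpos(b,f), inpos(c,f), inpos(d,c), inpos(d,f), inpos(e,c), inpos(e,f), inpos(f,c)}  (29 atoms)
goal ⊆ F2  ⇒  h_max = 2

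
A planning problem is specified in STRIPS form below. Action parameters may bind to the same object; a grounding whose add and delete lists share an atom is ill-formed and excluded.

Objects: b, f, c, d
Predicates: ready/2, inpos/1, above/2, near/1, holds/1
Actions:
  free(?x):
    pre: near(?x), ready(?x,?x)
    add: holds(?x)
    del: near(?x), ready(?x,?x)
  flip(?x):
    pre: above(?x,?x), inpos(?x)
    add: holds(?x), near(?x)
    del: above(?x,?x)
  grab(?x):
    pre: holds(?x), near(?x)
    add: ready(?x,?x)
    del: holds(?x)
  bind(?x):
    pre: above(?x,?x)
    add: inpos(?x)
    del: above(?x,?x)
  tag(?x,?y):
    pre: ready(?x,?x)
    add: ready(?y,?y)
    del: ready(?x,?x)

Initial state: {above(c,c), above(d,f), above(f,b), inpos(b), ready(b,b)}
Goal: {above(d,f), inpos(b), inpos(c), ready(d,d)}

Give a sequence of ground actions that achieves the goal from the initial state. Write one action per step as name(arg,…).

bind(c); tag(b,d)

1. bind(c)  →  {above(d,f), above(f,b), inpos(b), inpos(c), ready(b,b)}
2. tag(b,d)  →  {above(d,f), above(f,b), inpos(b), inpos(c), ready(d,d)}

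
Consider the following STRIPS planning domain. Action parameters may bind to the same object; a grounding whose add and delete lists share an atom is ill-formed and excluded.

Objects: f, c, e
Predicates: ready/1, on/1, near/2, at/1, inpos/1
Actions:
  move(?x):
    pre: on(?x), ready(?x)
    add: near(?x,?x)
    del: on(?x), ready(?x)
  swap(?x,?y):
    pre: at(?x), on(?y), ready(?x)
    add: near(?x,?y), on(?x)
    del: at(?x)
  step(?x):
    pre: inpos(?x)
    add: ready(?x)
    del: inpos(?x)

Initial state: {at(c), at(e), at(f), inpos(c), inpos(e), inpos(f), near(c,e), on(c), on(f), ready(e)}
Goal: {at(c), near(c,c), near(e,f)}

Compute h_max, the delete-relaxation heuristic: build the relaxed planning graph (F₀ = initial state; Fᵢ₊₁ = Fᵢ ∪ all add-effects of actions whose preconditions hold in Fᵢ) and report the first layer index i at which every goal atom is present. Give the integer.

2

F0 = init (10 atoms)
F1 = F0 ∪ {near(e,c), near(e,f), on(e), ready(c), ready(f)}  (15 atoms)
F2 = F1 ∪ {near(c,c), near(c,f), near(e,e), near(f,c), near(f,e), near(f,f)}  (21 atoms)
goal ⊆ F2  ⇒  h_max = 2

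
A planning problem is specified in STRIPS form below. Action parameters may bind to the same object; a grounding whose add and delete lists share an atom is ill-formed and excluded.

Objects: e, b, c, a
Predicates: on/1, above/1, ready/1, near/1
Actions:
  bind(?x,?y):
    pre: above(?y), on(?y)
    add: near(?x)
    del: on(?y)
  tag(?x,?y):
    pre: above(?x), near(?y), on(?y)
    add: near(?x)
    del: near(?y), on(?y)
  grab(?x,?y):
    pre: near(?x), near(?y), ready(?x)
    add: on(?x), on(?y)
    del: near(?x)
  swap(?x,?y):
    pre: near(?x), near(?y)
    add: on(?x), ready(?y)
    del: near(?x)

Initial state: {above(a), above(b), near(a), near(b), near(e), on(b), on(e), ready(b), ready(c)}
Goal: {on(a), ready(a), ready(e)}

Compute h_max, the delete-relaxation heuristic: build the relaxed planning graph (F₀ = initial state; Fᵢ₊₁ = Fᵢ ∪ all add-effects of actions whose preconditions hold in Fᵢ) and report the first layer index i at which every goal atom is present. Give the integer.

F0 = init (9 atoms)
F1 = F0 ∪ {near(c), on(a), ready(a), ready(e)}  (13 atoms)
goal ⊆ F1  ⇒  h_max = 1

1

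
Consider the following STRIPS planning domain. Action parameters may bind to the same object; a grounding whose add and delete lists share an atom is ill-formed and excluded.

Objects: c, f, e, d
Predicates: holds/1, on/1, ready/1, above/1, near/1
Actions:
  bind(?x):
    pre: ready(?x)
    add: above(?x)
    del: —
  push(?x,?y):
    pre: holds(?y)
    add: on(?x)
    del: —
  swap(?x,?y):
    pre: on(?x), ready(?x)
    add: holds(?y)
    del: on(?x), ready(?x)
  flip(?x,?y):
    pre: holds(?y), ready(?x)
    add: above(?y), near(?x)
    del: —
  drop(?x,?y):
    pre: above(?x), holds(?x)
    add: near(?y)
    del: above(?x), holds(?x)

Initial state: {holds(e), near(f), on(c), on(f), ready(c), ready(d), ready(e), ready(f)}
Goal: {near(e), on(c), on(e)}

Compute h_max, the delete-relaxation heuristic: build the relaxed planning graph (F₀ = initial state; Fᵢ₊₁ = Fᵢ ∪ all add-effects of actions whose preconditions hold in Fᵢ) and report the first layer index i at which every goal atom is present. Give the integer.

1

F0 = init (8 atoms)
F1 = F0 ∪ {above(c), above(d), above(e), above(f), holds(c), holds(d), holds(f), near(c), near(d), near(e), on(d), on(e)}  (20 atoms)
goal ⊆ F1  ⇒  h_max = 1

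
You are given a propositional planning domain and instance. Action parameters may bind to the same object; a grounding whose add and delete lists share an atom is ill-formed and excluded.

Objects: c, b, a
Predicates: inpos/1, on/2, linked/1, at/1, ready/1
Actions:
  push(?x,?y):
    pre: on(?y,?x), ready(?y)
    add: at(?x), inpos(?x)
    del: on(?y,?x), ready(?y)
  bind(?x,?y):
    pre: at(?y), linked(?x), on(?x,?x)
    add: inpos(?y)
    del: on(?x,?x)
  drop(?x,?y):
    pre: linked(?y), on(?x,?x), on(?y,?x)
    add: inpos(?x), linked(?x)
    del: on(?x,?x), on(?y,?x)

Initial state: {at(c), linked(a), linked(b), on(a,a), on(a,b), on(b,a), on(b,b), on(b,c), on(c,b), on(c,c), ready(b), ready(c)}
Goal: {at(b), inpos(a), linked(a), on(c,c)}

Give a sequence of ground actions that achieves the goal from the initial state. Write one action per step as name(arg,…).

1. push(b,c)  →  {at(b), at(c), inpos(b), linked(a), linked(b), on(a,a), on(a,b), on(b,a), on(b,b), on(b,c), on(c,c), ready(b)}
2. push(a,b)  →  {at(a), at(b), at(c), inpos(a), inpos(b), linked(a), linked(b), on(a,a), on(a,b), on(b,b), on(b,c), on(c,c)}

push(b,c); push(a,b)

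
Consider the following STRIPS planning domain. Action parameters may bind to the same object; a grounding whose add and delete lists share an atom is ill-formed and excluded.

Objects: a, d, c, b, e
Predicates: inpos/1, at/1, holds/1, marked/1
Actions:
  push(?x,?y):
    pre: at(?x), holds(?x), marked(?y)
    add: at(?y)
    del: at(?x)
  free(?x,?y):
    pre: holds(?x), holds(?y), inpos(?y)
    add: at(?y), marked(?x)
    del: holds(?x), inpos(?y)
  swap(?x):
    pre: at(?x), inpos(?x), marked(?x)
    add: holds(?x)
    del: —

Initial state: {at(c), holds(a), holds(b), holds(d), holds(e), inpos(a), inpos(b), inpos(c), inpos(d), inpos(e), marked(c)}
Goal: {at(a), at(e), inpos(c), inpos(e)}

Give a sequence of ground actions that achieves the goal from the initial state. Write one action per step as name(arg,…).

free(a,a); free(e,d); push(d,e)

1. free(a,a)  →  {at(a), at(c), holds(b), holds(d), holds(e), inpos(b), inpos(c), inpos(d), inpos(e), marked(a), marked(c)}
2. free(e,d)  →  {at(a), at(c), at(d), holds(b), holds(d), inpos(b), inpos(c), inpos(e), marked(a), marked(c), marked(e)}
3. push(d,e)  →  {at(a), at(c), at(e), holds(b), holds(d), inpos(b), inpos(c), inpos(e), marked(a), marked(c), marked(e)}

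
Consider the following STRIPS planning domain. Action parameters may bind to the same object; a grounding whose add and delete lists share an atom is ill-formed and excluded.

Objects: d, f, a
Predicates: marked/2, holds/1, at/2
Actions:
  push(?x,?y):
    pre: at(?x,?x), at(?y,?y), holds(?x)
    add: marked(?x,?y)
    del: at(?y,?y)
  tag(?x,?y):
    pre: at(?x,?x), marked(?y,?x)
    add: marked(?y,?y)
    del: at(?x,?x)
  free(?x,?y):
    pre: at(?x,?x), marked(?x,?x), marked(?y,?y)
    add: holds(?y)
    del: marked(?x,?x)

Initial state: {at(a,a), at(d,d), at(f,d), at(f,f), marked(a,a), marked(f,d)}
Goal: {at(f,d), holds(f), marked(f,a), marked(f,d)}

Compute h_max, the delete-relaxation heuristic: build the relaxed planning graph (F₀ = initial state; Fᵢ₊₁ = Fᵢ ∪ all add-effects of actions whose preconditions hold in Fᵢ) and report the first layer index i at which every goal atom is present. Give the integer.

3

F0 = init (6 atoms)
F1 = F0 ∪ {holds(a), marked(f,f)}  (8 atoms)
F2 = F1 ∪ {holds(f), marked(a,d), marked(a,f)}  (11 atoms)
F3 = F2 ∪ {marked(f,a)}  (12 atoms)
goal ⊆ F3  ⇒  h_max = 3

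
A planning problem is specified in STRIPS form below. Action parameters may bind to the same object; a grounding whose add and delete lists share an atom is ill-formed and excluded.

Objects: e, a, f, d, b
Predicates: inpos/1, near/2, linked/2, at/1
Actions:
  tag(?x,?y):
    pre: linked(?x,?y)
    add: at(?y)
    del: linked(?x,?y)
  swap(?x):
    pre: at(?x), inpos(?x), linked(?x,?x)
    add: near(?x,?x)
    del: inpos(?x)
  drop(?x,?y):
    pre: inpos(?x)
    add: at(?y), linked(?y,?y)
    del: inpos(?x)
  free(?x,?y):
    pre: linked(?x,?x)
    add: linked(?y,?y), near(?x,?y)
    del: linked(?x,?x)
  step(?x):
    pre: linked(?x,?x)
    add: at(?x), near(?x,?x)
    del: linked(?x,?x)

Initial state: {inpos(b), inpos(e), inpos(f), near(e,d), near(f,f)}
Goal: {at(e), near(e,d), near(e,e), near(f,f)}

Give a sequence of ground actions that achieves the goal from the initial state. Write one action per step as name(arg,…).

1. drop(e,e)  →  {at(e), inpos(b), inpos(f), linked(e,e), near(e,d), near(f,f)}
2. step(e)  →  {at(e), inpos(b), inpos(f), near(e,d), near(e,e), near(f,f)}

drop(e,e); step(e)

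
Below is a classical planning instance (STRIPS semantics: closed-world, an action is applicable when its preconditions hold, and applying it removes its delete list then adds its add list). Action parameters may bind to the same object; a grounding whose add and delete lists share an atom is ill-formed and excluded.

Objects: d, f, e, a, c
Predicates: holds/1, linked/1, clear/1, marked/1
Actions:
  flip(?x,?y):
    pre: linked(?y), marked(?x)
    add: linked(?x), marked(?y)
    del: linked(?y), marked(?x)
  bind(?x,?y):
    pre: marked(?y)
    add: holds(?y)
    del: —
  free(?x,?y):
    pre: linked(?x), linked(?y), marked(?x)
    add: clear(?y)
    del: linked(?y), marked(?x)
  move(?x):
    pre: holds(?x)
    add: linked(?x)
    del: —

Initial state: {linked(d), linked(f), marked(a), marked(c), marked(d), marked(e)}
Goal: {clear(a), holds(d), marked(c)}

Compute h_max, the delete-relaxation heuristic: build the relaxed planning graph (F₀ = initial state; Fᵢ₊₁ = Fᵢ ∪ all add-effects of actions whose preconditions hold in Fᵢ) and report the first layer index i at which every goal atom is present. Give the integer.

2

F0 = init (6 atoms)
F1 = F0 ∪ {clear(d), clear(f), holds(a), holds(c), holds(d), holds(e), linked(a), linked(c), linked(e), marked(f)}  (16 atoms)
F2 = F1 ∪ {clear(a), clear(c), clear(e), holds(f)}  (20 atoms)
goal ⊆ F2  ⇒  h_max = 2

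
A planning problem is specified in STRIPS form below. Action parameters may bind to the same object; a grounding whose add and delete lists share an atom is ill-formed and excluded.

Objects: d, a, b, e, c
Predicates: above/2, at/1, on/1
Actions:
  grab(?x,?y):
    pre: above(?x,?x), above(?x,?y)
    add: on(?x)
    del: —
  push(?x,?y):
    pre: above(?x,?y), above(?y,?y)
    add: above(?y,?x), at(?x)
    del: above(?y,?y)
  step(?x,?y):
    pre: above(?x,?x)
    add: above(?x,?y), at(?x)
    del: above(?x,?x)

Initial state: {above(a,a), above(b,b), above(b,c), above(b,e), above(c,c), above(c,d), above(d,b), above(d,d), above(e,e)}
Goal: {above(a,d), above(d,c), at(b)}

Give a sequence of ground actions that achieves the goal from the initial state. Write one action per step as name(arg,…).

1. push(b,e)  →  {above(a,a), above(b,b), above(b,c), above(b,e), above(c,c), above(c,d), above(d,b), above(d,d), above(e,b), at(b)}
2. push(c,d)  →  {above(a,a), above(b,b), above(b,c), above(b,e), above(c,c), above(c,d), above(d,b), above(d,c), above(e,b), at(b), at(c)}
3. step(a,d)  →  {above(a,d), above(b,b), above(b,c), above(b,e), above(c,c), above(c,d), above(d,b), above(d,c), above(e,b), at(a), at(b), at(c)}

push(b,e); push(c,d); step(a,d)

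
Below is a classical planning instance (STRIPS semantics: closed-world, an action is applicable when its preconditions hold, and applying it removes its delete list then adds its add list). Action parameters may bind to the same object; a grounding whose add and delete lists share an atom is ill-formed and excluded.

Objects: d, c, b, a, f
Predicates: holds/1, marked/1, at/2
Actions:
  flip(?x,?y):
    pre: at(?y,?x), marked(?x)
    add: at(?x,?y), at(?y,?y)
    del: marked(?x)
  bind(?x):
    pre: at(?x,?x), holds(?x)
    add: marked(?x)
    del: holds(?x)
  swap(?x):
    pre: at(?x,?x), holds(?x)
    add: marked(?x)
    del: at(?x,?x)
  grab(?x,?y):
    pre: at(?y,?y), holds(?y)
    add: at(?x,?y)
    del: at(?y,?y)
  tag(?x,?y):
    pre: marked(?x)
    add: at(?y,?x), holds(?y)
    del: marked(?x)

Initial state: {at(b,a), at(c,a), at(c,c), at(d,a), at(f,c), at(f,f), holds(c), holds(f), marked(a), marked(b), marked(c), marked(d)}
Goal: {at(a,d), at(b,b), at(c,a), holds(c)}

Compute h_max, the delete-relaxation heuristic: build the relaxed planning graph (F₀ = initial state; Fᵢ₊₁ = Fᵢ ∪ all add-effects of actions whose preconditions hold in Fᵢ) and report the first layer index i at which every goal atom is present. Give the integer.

F0 = init (12 atoms)
F1 = F0 ∪ {at(a,a), at(a,b), at(a,c), at(a,d), at(a,f), at(b,b), at(b,c), at(b,d), at(b,f), at(c,b), at(c,d), at(c,f), at(d,b), at(d,c), at(d,d), at(d,f), at(f,a), at(f,b), at(f,d), holds(a), holds(b), holds(d), marked(f)}  (35 atoms)
goal ⊆ F1  ⇒  h_max = 1

1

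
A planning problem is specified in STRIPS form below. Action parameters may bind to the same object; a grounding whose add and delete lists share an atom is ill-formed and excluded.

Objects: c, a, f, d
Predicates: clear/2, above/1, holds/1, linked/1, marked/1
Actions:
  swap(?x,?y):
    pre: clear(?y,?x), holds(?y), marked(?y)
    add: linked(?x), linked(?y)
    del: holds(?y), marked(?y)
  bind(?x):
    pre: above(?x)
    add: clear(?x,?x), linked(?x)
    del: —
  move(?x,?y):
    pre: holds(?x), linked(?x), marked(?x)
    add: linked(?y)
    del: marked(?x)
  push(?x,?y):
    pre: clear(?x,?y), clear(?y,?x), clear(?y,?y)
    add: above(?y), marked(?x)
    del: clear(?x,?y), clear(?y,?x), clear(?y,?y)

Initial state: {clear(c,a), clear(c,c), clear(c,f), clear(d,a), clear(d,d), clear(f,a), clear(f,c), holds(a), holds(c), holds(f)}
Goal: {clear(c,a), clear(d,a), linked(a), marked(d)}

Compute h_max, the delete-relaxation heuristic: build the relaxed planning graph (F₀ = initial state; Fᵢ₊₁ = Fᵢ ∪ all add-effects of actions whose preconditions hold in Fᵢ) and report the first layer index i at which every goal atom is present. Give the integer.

F0 = init (10 atoms)
F1 = F0 ∪ {above(c), above(d), marked(c), marked(d), marked(f)}  (15 atoms)
F2 = F1 ∪ {linked(a), linked(c), linked(d), linked(f)}  (19 atoms)
goal ⊆ F2  ⇒  h_max = 2

2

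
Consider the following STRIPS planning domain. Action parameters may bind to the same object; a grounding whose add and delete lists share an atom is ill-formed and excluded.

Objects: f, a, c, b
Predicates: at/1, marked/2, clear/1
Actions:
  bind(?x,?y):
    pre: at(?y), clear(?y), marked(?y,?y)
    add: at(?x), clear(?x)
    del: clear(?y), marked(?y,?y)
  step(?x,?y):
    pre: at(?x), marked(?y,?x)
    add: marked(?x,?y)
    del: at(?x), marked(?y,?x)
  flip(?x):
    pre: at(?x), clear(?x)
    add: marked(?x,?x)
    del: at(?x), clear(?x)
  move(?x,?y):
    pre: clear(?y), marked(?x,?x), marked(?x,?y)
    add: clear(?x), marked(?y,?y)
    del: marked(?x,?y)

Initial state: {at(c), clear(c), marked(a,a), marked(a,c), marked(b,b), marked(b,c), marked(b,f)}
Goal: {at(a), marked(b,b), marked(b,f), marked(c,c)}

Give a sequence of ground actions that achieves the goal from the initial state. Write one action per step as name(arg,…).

move(a,c); bind(a,c); bind(c,a); flip(c)

1. move(a,c)  →  {at(c), clear(a), clear(c), marked(a,a), marked(b,b), marked(b,c), marked(b,f), marked(c,c)}
2. bind(a,c)  →  {at(a), at(c), clear(a), marked(a,a), marked(b,b), marked(b,c), marked(b,f)}
3. bind(c,a)  →  {at(a), at(c), clear(c), marked(b,b), marked(b,c), marked(b,f)}
4. flip(c)  →  {at(a), marked(b,b), marked(b,c), marked(b,f), marked(c,c)}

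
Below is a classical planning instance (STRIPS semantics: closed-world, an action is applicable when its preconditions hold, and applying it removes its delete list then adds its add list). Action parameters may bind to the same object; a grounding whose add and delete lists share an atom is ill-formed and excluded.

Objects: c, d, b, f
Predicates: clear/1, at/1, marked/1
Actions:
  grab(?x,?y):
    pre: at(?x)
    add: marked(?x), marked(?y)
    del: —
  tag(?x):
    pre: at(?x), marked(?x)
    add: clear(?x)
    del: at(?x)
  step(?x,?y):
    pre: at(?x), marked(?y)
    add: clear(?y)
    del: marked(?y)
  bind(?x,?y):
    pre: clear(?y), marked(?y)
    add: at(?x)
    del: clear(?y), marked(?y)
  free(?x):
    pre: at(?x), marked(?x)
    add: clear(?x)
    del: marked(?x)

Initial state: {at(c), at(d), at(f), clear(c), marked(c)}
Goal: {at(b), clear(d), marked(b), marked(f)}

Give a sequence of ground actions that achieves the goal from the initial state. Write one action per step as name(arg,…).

1. grab(c,d)  →  {at(c), at(d), at(f), clear(c), marked(c), marked(d)}
2. grab(f,b)  →  {at(c), at(d), at(f), clear(c), marked(b), marked(c), marked(d), marked(f)}
3. tag(d)  →  {at(c), at(f), clear(c), clear(d), marked(b), marked(c), marked(d), marked(f)}
4. bind(b,c)  →  {at(b), at(c), at(f), clear(d), marked(b), marked(d), marked(f)}

grab(c,d); grab(f,b); tag(d); bind(b,c)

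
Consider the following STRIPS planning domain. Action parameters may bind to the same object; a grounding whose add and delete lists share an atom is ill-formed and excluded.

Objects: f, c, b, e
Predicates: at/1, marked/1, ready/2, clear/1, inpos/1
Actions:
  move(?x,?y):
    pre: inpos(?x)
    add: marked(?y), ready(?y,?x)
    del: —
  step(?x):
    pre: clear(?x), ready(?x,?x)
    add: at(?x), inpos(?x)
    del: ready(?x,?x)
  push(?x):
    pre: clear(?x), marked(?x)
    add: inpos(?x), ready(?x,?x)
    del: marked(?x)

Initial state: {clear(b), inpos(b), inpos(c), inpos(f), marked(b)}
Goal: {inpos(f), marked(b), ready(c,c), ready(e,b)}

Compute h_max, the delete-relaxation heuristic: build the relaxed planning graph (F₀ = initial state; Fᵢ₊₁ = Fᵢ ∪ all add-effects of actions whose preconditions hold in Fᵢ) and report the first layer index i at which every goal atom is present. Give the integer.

F0 = init (5 atoms)
F1 = F0 ∪ {marked(c), marked(e), marked(f), ready(b,b), ready(b,c), ready(b,f), ready(c,b), ready(c,c), ready(c,f), ready(e,b), ready(e,c), ready(e,f), ready(f,b), ready(f,c), ready(f,f)}  (20 atoms)
goal ⊆ F1  ⇒  h_max = 1

1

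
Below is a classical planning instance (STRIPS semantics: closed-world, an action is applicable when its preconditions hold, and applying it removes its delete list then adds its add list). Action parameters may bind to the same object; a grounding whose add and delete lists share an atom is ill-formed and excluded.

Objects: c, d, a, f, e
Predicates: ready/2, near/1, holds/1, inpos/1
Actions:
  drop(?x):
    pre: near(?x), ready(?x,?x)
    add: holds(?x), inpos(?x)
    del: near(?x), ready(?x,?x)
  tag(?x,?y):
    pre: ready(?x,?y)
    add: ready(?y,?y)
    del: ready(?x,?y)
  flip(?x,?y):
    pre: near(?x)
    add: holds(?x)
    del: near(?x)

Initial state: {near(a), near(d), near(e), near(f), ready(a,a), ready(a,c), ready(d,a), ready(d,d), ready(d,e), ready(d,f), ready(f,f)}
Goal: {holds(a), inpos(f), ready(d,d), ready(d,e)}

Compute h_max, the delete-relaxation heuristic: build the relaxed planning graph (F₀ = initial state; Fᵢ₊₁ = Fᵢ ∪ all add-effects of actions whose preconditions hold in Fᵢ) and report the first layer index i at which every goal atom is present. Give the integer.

1

F0 = init (11 atoms)
F1 = F0 ∪ {holds(a), holds(d), holds(e), holds(f), inpos(a), inpos(d), inpos(f), ready(c,c), ready(e,e)}  (20 atoms)
goal ⊆ F1  ⇒  h_max = 1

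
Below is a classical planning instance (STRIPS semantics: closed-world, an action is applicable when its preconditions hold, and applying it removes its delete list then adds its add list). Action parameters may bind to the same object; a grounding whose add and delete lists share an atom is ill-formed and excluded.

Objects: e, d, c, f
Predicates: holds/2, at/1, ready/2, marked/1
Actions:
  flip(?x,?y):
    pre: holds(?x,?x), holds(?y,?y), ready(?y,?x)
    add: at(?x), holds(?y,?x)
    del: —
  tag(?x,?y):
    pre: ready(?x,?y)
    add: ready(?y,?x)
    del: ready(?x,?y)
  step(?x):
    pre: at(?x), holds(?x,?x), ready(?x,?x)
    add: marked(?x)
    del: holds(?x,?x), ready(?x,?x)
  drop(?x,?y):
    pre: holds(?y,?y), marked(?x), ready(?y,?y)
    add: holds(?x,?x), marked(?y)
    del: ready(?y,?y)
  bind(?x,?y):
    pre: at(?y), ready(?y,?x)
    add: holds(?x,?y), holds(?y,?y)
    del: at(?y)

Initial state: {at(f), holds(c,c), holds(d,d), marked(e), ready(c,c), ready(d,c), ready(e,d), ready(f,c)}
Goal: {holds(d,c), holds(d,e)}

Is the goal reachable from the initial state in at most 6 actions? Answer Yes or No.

1. flip(c,d)  →  {at(c), at(f), holds(c,c), holds(d,c), holds(d,d), marked(e), ready(c,c), ready(d,c), ready(e,d), ready(f,c)}
2. tag(e,d)  →  {at(c), at(f), holds(c,c), holds(d,c), holds(d,d), marked(e), ready(c,c), ready(d,c), ready(d,e), ready(f,c)}
3. drop(e,c)  →  {at(c), at(f), holds(c,c), holds(d,c), holds(d,d), holds(e,e), marked(c), marked(e), ready(d,c), ready(d,e), ready(f,c)}
4. flip(e,d)  →  {at(c), at(e), at(f), holds(c,c), holds(d,c), holds(d,d), holds(d,e), holds(e,e), marked(c), marked(e), ready(d,c), ready(d,e), ready(f,c)}
optimal plan length = 4; 4 ≤ 6

Yes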